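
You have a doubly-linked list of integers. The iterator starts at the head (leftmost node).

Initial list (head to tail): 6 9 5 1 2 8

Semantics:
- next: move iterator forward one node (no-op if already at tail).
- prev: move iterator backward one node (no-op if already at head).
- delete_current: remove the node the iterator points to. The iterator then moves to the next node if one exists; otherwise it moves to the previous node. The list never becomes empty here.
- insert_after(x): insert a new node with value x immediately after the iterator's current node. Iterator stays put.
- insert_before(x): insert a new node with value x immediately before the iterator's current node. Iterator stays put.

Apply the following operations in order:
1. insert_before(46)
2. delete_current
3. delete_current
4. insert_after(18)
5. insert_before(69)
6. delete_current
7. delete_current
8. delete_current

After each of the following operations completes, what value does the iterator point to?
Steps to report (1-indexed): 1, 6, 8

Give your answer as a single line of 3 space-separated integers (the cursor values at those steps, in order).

After 1 (insert_before(46)): list=[46, 6, 9, 5, 1, 2, 8] cursor@6
After 2 (delete_current): list=[46, 9, 5, 1, 2, 8] cursor@9
After 3 (delete_current): list=[46, 5, 1, 2, 8] cursor@5
After 4 (insert_after(18)): list=[46, 5, 18, 1, 2, 8] cursor@5
After 5 (insert_before(69)): list=[46, 69, 5, 18, 1, 2, 8] cursor@5
After 6 (delete_current): list=[46, 69, 18, 1, 2, 8] cursor@18
After 7 (delete_current): list=[46, 69, 1, 2, 8] cursor@1
After 8 (delete_current): list=[46, 69, 2, 8] cursor@2

Answer: 6 18 2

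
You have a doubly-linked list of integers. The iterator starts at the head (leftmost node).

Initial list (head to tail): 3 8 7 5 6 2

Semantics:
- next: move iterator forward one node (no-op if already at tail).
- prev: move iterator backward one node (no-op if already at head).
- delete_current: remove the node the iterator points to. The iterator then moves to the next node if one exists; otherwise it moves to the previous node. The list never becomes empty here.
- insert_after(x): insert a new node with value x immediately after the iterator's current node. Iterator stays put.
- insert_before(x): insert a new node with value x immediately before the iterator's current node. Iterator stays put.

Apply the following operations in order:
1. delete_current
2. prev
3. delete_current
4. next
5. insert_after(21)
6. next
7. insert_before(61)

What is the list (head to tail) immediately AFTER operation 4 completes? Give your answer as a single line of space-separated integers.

Answer: 7 5 6 2

Derivation:
After 1 (delete_current): list=[8, 7, 5, 6, 2] cursor@8
After 2 (prev): list=[8, 7, 5, 6, 2] cursor@8
After 3 (delete_current): list=[7, 5, 6, 2] cursor@7
After 4 (next): list=[7, 5, 6, 2] cursor@5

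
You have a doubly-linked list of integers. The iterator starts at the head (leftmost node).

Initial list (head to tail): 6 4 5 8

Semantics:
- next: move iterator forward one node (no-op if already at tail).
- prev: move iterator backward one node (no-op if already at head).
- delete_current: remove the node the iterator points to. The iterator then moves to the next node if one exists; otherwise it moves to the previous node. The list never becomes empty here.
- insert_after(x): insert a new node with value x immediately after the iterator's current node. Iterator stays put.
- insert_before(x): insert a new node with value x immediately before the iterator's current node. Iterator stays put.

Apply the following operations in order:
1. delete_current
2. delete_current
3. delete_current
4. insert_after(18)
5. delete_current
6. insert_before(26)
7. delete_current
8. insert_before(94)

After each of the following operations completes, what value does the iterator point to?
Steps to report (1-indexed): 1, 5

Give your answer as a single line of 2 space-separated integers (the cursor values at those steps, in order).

After 1 (delete_current): list=[4, 5, 8] cursor@4
After 2 (delete_current): list=[5, 8] cursor@5
After 3 (delete_current): list=[8] cursor@8
After 4 (insert_after(18)): list=[8, 18] cursor@8
After 5 (delete_current): list=[18] cursor@18
After 6 (insert_before(26)): list=[26, 18] cursor@18
After 7 (delete_current): list=[26] cursor@26
After 8 (insert_before(94)): list=[94, 26] cursor@26

Answer: 4 18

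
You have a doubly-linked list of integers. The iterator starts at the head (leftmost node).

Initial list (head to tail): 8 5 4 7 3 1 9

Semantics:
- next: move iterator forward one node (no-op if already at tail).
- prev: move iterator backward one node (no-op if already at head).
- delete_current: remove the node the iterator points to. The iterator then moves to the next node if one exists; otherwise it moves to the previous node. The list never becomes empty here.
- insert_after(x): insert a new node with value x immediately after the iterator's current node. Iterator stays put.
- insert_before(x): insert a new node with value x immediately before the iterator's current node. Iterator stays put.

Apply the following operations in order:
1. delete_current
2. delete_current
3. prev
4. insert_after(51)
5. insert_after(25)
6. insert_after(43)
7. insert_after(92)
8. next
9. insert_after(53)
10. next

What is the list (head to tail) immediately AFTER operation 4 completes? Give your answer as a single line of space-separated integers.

After 1 (delete_current): list=[5, 4, 7, 3, 1, 9] cursor@5
After 2 (delete_current): list=[4, 7, 3, 1, 9] cursor@4
After 3 (prev): list=[4, 7, 3, 1, 9] cursor@4
After 4 (insert_after(51)): list=[4, 51, 7, 3, 1, 9] cursor@4

Answer: 4 51 7 3 1 9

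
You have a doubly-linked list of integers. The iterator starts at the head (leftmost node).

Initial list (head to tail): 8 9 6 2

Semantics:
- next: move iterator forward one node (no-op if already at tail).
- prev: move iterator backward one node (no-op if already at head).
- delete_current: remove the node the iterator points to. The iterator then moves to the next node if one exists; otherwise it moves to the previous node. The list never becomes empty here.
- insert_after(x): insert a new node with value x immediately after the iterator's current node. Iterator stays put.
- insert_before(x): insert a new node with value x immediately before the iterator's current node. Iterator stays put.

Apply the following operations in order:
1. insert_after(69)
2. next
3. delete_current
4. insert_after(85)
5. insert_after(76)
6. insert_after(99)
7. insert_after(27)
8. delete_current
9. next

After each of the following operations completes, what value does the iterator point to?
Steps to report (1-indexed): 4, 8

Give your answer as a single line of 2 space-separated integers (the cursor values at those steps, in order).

After 1 (insert_after(69)): list=[8, 69, 9, 6, 2] cursor@8
After 2 (next): list=[8, 69, 9, 6, 2] cursor@69
After 3 (delete_current): list=[8, 9, 6, 2] cursor@9
After 4 (insert_after(85)): list=[8, 9, 85, 6, 2] cursor@9
After 5 (insert_after(76)): list=[8, 9, 76, 85, 6, 2] cursor@9
After 6 (insert_after(99)): list=[8, 9, 99, 76, 85, 6, 2] cursor@9
After 7 (insert_after(27)): list=[8, 9, 27, 99, 76, 85, 6, 2] cursor@9
After 8 (delete_current): list=[8, 27, 99, 76, 85, 6, 2] cursor@27
After 9 (next): list=[8, 27, 99, 76, 85, 6, 2] cursor@99

Answer: 9 27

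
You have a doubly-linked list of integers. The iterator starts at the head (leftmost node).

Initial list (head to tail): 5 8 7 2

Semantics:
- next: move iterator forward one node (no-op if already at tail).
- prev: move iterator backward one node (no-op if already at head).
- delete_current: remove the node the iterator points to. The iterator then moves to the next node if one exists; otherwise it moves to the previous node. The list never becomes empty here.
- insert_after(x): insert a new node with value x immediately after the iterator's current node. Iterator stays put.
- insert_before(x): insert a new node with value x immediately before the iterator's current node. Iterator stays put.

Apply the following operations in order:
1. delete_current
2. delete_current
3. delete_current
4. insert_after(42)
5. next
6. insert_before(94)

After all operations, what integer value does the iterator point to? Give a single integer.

Answer: 42

Derivation:
After 1 (delete_current): list=[8, 7, 2] cursor@8
After 2 (delete_current): list=[7, 2] cursor@7
After 3 (delete_current): list=[2] cursor@2
After 4 (insert_after(42)): list=[2, 42] cursor@2
After 5 (next): list=[2, 42] cursor@42
After 6 (insert_before(94)): list=[2, 94, 42] cursor@42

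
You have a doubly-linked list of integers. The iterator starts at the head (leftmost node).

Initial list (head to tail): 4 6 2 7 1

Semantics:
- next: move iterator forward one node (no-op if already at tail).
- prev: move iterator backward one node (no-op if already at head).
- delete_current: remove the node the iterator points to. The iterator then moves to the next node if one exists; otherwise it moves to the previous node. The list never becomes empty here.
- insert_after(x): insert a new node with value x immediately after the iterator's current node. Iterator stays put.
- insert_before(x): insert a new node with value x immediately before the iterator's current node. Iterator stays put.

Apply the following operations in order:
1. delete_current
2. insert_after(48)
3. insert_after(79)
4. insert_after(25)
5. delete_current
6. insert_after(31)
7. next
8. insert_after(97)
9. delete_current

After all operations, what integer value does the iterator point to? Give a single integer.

After 1 (delete_current): list=[6, 2, 7, 1] cursor@6
After 2 (insert_after(48)): list=[6, 48, 2, 7, 1] cursor@6
After 3 (insert_after(79)): list=[6, 79, 48, 2, 7, 1] cursor@6
After 4 (insert_after(25)): list=[6, 25, 79, 48, 2, 7, 1] cursor@6
After 5 (delete_current): list=[25, 79, 48, 2, 7, 1] cursor@25
After 6 (insert_after(31)): list=[25, 31, 79, 48, 2, 7, 1] cursor@25
After 7 (next): list=[25, 31, 79, 48, 2, 7, 1] cursor@31
After 8 (insert_after(97)): list=[25, 31, 97, 79, 48, 2, 7, 1] cursor@31
After 9 (delete_current): list=[25, 97, 79, 48, 2, 7, 1] cursor@97

Answer: 97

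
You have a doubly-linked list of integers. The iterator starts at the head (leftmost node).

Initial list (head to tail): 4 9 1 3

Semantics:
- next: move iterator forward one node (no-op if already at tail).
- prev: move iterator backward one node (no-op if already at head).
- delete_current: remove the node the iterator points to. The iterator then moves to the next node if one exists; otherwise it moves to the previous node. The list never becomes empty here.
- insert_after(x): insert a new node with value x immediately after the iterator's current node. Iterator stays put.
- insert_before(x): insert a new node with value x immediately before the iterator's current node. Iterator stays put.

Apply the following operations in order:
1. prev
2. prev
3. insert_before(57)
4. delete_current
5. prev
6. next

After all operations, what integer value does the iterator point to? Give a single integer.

After 1 (prev): list=[4, 9, 1, 3] cursor@4
After 2 (prev): list=[4, 9, 1, 3] cursor@4
After 3 (insert_before(57)): list=[57, 4, 9, 1, 3] cursor@4
After 4 (delete_current): list=[57, 9, 1, 3] cursor@9
After 5 (prev): list=[57, 9, 1, 3] cursor@57
After 6 (next): list=[57, 9, 1, 3] cursor@9

Answer: 9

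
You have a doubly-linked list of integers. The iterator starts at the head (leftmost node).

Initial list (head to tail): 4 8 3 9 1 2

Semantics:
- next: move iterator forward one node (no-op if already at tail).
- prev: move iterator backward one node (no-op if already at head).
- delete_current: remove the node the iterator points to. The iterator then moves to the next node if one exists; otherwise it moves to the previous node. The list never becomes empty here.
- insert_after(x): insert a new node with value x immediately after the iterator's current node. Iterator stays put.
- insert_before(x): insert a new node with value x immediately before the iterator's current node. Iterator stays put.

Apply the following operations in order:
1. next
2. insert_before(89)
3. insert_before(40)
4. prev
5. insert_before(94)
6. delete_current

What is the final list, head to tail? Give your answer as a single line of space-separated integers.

After 1 (next): list=[4, 8, 3, 9, 1, 2] cursor@8
After 2 (insert_before(89)): list=[4, 89, 8, 3, 9, 1, 2] cursor@8
After 3 (insert_before(40)): list=[4, 89, 40, 8, 3, 9, 1, 2] cursor@8
After 4 (prev): list=[4, 89, 40, 8, 3, 9, 1, 2] cursor@40
After 5 (insert_before(94)): list=[4, 89, 94, 40, 8, 3, 9, 1, 2] cursor@40
After 6 (delete_current): list=[4, 89, 94, 8, 3, 9, 1, 2] cursor@8

Answer: 4 89 94 8 3 9 1 2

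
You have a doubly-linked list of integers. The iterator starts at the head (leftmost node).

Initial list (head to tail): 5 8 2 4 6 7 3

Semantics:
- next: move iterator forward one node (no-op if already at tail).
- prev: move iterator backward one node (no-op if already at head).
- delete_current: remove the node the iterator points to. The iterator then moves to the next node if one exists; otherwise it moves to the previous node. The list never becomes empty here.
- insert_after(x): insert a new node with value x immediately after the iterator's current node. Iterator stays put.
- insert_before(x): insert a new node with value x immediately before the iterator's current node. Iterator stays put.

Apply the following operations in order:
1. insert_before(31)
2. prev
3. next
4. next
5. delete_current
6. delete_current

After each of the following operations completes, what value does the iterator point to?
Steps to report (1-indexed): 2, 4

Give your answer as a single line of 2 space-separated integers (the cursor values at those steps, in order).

After 1 (insert_before(31)): list=[31, 5, 8, 2, 4, 6, 7, 3] cursor@5
After 2 (prev): list=[31, 5, 8, 2, 4, 6, 7, 3] cursor@31
After 3 (next): list=[31, 5, 8, 2, 4, 6, 7, 3] cursor@5
After 4 (next): list=[31, 5, 8, 2, 4, 6, 7, 3] cursor@8
After 5 (delete_current): list=[31, 5, 2, 4, 6, 7, 3] cursor@2
After 6 (delete_current): list=[31, 5, 4, 6, 7, 3] cursor@4

Answer: 31 8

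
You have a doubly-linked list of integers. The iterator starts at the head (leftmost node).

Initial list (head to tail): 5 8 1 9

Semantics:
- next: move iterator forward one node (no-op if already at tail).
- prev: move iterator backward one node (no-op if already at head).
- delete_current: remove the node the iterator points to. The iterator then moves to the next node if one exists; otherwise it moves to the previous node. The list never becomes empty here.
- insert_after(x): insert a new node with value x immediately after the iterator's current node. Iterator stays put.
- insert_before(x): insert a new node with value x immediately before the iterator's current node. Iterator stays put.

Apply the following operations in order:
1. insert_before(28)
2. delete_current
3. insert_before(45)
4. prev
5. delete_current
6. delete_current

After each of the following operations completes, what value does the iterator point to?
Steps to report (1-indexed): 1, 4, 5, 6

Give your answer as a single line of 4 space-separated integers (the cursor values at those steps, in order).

Answer: 5 45 8 1

Derivation:
After 1 (insert_before(28)): list=[28, 5, 8, 1, 9] cursor@5
After 2 (delete_current): list=[28, 8, 1, 9] cursor@8
After 3 (insert_before(45)): list=[28, 45, 8, 1, 9] cursor@8
After 4 (prev): list=[28, 45, 8, 1, 9] cursor@45
After 5 (delete_current): list=[28, 8, 1, 9] cursor@8
After 6 (delete_current): list=[28, 1, 9] cursor@1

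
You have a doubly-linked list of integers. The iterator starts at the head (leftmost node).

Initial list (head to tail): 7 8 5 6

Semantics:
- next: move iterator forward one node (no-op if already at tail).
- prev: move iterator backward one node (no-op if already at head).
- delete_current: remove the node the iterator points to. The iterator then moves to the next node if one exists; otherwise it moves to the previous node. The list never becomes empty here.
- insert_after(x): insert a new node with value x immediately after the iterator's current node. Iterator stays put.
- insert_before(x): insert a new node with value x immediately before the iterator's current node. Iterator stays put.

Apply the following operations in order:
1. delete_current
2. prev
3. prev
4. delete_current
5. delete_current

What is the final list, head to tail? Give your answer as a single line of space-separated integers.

After 1 (delete_current): list=[8, 5, 6] cursor@8
After 2 (prev): list=[8, 5, 6] cursor@8
After 3 (prev): list=[8, 5, 6] cursor@8
After 4 (delete_current): list=[5, 6] cursor@5
After 5 (delete_current): list=[6] cursor@6

Answer: 6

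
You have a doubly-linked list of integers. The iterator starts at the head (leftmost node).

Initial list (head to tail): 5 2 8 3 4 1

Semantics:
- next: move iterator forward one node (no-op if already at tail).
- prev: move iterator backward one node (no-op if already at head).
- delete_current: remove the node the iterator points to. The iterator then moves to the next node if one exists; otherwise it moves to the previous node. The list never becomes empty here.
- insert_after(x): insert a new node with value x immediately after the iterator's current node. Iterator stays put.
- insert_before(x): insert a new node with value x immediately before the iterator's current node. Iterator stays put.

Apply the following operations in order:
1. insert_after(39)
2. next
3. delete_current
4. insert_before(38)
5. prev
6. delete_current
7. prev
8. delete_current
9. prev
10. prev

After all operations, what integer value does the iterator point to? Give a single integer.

After 1 (insert_after(39)): list=[5, 39, 2, 8, 3, 4, 1] cursor@5
After 2 (next): list=[5, 39, 2, 8, 3, 4, 1] cursor@39
After 3 (delete_current): list=[5, 2, 8, 3, 4, 1] cursor@2
After 4 (insert_before(38)): list=[5, 38, 2, 8, 3, 4, 1] cursor@2
After 5 (prev): list=[5, 38, 2, 8, 3, 4, 1] cursor@38
After 6 (delete_current): list=[5, 2, 8, 3, 4, 1] cursor@2
After 7 (prev): list=[5, 2, 8, 3, 4, 1] cursor@5
After 8 (delete_current): list=[2, 8, 3, 4, 1] cursor@2
After 9 (prev): list=[2, 8, 3, 4, 1] cursor@2
After 10 (prev): list=[2, 8, 3, 4, 1] cursor@2

Answer: 2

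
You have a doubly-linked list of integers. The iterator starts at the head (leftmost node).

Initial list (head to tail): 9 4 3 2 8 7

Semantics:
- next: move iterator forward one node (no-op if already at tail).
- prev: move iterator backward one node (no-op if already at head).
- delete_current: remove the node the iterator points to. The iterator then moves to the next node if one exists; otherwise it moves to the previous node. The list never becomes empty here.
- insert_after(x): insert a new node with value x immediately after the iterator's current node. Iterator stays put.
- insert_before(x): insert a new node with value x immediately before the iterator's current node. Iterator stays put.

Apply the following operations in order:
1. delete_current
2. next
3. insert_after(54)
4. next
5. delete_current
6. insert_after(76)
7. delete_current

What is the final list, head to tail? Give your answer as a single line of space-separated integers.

Answer: 4 3 76 8 7

Derivation:
After 1 (delete_current): list=[4, 3, 2, 8, 7] cursor@4
After 2 (next): list=[4, 3, 2, 8, 7] cursor@3
After 3 (insert_after(54)): list=[4, 3, 54, 2, 8, 7] cursor@3
After 4 (next): list=[4, 3, 54, 2, 8, 7] cursor@54
After 5 (delete_current): list=[4, 3, 2, 8, 7] cursor@2
After 6 (insert_after(76)): list=[4, 3, 2, 76, 8, 7] cursor@2
After 7 (delete_current): list=[4, 3, 76, 8, 7] cursor@76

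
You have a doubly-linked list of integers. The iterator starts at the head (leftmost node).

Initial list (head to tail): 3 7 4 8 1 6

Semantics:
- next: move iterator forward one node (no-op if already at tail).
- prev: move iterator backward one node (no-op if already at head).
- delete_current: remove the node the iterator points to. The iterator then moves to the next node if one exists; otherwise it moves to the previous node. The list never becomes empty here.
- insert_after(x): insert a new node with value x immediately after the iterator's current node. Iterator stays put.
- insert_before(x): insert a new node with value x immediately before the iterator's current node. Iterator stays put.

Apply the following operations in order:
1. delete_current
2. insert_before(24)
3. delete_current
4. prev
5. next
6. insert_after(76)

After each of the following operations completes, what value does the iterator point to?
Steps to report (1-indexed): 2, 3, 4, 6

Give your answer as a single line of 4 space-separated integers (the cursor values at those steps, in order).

Answer: 7 4 24 4

Derivation:
After 1 (delete_current): list=[7, 4, 8, 1, 6] cursor@7
After 2 (insert_before(24)): list=[24, 7, 4, 8, 1, 6] cursor@7
After 3 (delete_current): list=[24, 4, 8, 1, 6] cursor@4
After 4 (prev): list=[24, 4, 8, 1, 6] cursor@24
After 5 (next): list=[24, 4, 8, 1, 6] cursor@4
After 6 (insert_after(76)): list=[24, 4, 76, 8, 1, 6] cursor@4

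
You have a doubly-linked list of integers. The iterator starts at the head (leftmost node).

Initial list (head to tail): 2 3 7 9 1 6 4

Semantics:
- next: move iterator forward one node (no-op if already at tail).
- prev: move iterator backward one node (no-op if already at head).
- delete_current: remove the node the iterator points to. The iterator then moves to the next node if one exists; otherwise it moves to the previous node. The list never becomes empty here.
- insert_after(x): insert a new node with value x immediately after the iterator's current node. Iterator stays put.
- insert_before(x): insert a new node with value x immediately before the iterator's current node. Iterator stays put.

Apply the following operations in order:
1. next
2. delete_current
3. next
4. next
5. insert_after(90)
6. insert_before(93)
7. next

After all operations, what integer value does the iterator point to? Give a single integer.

After 1 (next): list=[2, 3, 7, 9, 1, 6, 4] cursor@3
After 2 (delete_current): list=[2, 7, 9, 1, 6, 4] cursor@7
After 3 (next): list=[2, 7, 9, 1, 6, 4] cursor@9
After 4 (next): list=[2, 7, 9, 1, 6, 4] cursor@1
After 5 (insert_after(90)): list=[2, 7, 9, 1, 90, 6, 4] cursor@1
After 6 (insert_before(93)): list=[2, 7, 9, 93, 1, 90, 6, 4] cursor@1
After 7 (next): list=[2, 7, 9, 93, 1, 90, 6, 4] cursor@90

Answer: 90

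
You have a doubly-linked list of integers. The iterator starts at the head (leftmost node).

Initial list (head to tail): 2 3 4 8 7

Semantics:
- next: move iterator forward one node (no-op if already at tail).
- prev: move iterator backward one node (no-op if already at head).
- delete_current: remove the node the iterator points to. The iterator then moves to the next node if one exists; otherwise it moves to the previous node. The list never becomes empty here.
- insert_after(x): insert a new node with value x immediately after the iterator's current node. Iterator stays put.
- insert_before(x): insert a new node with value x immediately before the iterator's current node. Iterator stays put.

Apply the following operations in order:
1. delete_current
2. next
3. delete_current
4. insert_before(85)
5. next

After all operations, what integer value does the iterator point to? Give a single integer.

Answer: 7

Derivation:
After 1 (delete_current): list=[3, 4, 8, 7] cursor@3
After 2 (next): list=[3, 4, 8, 7] cursor@4
After 3 (delete_current): list=[3, 8, 7] cursor@8
After 4 (insert_before(85)): list=[3, 85, 8, 7] cursor@8
After 5 (next): list=[3, 85, 8, 7] cursor@7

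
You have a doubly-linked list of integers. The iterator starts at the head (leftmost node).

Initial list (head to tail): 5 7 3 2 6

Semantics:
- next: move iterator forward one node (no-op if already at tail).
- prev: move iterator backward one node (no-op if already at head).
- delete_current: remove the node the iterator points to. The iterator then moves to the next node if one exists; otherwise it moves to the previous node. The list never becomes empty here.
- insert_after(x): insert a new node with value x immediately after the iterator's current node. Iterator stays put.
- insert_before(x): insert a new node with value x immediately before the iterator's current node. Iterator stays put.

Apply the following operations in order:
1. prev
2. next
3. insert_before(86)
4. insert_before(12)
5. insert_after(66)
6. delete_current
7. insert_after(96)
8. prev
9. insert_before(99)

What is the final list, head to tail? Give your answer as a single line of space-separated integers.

Answer: 5 86 99 12 66 96 3 2 6

Derivation:
After 1 (prev): list=[5, 7, 3, 2, 6] cursor@5
After 2 (next): list=[5, 7, 3, 2, 6] cursor@7
After 3 (insert_before(86)): list=[5, 86, 7, 3, 2, 6] cursor@7
After 4 (insert_before(12)): list=[5, 86, 12, 7, 3, 2, 6] cursor@7
After 5 (insert_after(66)): list=[5, 86, 12, 7, 66, 3, 2, 6] cursor@7
After 6 (delete_current): list=[5, 86, 12, 66, 3, 2, 6] cursor@66
After 7 (insert_after(96)): list=[5, 86, 12, 66, 96, 3, 2, 6] cursor@66
After 8 (prev): list=[5, 86, 12, 66, 96, 3, 2, 6] cursor@12
After 9 (insert_before(99)): list=[5, 86, 99, 12, 66, 96, 3, 2, 6] cursor@12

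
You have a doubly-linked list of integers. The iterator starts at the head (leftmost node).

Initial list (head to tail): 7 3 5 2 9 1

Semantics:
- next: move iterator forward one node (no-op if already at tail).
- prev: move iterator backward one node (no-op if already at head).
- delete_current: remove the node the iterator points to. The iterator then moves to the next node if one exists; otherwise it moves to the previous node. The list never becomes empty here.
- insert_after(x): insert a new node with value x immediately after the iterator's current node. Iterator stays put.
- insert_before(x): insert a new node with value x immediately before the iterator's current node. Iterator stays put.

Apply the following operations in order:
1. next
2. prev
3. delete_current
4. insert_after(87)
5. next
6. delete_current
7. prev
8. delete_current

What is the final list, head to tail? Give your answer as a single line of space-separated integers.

Answer: 5 2 9 1

Derivation:
After 1 (next): list=[7, 3, 5, 2, 9, 1] cursor@3
After 2 (prev): list=[7, 3, 5, 2, 9, 1] cursor@7
After 3 (delete_current): list=[3, 5, 2, 9, 1] cursor@3
After 4 (insert_after(87)): list=[3, 87, 5, 2, 9, 1] cursor@3
After 5 (next): list=[3, 87, 5, 2, 9, 1] cursor@87
After 6 (delete_current): list=[3, 5, 2, 9, 1] cursor@5
After 7 (prev): list=[3, 5, 2, 9, 1] cursor@3
After 8 (delete_current): list=[5, 2, 9, 1] cursor@5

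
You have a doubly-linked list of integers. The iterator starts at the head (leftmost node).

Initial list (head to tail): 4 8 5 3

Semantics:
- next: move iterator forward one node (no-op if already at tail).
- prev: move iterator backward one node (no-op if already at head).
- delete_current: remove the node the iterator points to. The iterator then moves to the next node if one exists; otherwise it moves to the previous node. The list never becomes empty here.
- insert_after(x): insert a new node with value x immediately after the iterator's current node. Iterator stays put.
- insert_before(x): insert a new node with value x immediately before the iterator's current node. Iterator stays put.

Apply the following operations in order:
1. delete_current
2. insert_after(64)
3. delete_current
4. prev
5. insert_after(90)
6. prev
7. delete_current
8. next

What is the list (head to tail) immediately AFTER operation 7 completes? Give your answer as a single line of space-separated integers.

After 1 (delete_current): list=[8, 5, 3] cursor@8
After 2 (insert_after(64)): list=[8, 64, 5, 3] cursor@8
After 3 (delete_current): list=[64, 5, 3] cursor@64
After 4 (prev): list=[64, 5, 3] cursor@64
After 5 (insert_after(90)): list=[64, 90, 5, 3] cursor@64
After 6 (prev): list=[64, 90, 5, 3] cursor@64
After 7 (delete_current): list=[90, 5, 3] cursor@90

Answer: 90 5 3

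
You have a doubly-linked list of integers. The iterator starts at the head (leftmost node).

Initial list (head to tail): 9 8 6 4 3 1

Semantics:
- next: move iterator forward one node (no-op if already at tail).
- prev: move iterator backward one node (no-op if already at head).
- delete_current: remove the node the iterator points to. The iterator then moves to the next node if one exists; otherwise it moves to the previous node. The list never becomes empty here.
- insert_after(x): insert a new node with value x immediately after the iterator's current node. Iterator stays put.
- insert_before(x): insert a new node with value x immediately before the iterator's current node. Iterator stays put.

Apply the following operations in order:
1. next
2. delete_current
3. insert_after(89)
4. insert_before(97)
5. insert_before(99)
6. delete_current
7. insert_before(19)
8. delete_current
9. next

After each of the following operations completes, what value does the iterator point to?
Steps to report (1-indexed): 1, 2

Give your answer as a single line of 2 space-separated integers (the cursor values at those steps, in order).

After 1 (next): list=[9, 8, 6, 4, 3, 1] cursor@8
After 2 (delete_current): list=[9, 6, 4, 3, 1] cursor@6
After 3 (insert_after(89)): list=[9, 6, 89, 4, 3, 1] cursor@6
After 4 (insert_before(97)): list=[9, 97, 6, 89, 4, 3, 1] cursor@6
After 5 (insert_before(99)): list=[9, 97, 99, 6, 89, 4, 3, 1] cursor@6
After 6 (delete_current): list=[9, 97, 99, 89, 4, 3, 1] cursor@89
After 7 (insert_before(19)): list=[9, 97, 99, 19, 89, 4, 3, 1] cursor@89
After 8 (delete_current): list=[9, 97, 99, 19, 4, 3, 1] cursor@4
After 9 (next): list=[9, 97, 99, 19, 4, 3, 1] cursor@3

Answer: 8 6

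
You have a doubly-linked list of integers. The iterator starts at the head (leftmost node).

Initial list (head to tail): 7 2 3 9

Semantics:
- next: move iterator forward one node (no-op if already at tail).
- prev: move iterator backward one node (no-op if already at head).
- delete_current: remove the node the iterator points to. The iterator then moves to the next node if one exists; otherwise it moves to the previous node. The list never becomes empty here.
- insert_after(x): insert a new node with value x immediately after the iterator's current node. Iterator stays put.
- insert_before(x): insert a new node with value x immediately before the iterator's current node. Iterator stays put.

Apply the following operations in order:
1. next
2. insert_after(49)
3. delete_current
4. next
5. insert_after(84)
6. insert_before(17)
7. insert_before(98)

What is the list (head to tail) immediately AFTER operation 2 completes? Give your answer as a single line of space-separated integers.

Answer: 7 2 49 3 9

Derivation:
After 1 (next): list=[7, 2, 3, 9] cursor@2
After 2 (insert_after(49)): list=[7, 2, 49, 3, 9] cursor@2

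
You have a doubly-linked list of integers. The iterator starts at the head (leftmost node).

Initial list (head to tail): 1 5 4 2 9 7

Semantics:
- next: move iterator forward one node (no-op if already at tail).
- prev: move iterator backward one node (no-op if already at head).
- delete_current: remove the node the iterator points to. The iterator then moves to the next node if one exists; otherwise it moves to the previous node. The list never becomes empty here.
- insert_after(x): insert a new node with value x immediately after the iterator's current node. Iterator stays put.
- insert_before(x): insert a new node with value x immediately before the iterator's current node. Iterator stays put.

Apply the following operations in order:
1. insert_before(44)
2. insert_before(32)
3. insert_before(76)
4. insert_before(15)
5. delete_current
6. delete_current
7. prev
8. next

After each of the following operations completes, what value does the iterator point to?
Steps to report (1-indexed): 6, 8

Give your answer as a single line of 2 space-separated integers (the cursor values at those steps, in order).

Answer: 4 4

Derivation:
After 1 (insert_before(44)): list=[44, 1, 5, 4, 2, 9, 7] cursor@1
After 2 (insert_before(32)): list=[44, 32, 1, 5, 4, 2, 9, 7] cursor@1
After 3 (insert_before(76)): list=[44, 32, 76, 1, 5, 4, 2, 9, 7] cursor@1
After 4 (insert_before(15)): list=[44, 32, 76, 15, 1, 5, 4, 2, 9, 7] cursor@1
After 5 (delete_current): list=[44, 32, 76, 15, 5, 4, 2, 9, 7] cursor@5
After 6 (delete_current): list=[44, 32, 76, 15, 4, 2, 9, 7] cursor@4
After 7 (prev): list=[44, 32, 76, 15, 4, 2, 9, 7] cursor@15
After 8 (next): list=[44, 32, 76, 15, 4, 2, 9, 7] cursor@4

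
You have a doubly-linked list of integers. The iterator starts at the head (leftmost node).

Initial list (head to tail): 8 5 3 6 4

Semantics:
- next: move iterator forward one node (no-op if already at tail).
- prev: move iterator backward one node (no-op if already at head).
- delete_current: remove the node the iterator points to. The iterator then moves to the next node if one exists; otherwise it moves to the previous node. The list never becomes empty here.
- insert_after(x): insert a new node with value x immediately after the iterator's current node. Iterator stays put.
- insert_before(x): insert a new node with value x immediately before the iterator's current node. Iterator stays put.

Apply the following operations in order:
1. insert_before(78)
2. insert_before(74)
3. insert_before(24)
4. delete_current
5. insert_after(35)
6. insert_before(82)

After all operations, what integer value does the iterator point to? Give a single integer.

After 1 (insert_before(78)): list=[78, 8, 5, 3, 6, 4] cursor@8
After 2 (insert_before(74)): list=[78, 74, 8, 5, 3, 6, 4] cursor@8
After 3 (insert_before(24)): list=[78, 74, 24, 8, 5, 3, 6, 4] cursor@8
After 4 (delete_current): list=[78, 74, 24, 5, 3, 6, 4] cursor@5
After 5 (insert_after(35)): list=[78, 74, 24, 5, 35, 3, 6, 4] cursor@5
After 6 (insert_before(82)): list=[78, 74, 24, 82, 5, 35, 3, 6, 4] cursor@5

Answer: 5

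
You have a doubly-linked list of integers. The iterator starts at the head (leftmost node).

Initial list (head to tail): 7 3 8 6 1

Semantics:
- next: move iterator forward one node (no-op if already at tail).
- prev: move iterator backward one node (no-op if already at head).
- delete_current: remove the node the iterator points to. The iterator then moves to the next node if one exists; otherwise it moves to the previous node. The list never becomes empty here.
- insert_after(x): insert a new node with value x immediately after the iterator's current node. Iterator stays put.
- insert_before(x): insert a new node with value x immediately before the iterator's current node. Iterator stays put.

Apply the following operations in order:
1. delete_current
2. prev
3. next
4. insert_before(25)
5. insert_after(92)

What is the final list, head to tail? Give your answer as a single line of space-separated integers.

Answer: 3 25 8 92 6 1

Derivation:
After 1 (delete_current): list=[3, 8, 6, 1] cursor@3
After 2 (prev): list=[3, 8, 6, 1] cursor@3
After 3 (next): list=[3, 8, 6, 1] cursor@8
After 4 (insert_before(25)): list=[3, 25, 8, 6, 1] cursor@8
After 5 (insert_after(92)): list=[3, 25, 8, 92, 6, 1] cursor@8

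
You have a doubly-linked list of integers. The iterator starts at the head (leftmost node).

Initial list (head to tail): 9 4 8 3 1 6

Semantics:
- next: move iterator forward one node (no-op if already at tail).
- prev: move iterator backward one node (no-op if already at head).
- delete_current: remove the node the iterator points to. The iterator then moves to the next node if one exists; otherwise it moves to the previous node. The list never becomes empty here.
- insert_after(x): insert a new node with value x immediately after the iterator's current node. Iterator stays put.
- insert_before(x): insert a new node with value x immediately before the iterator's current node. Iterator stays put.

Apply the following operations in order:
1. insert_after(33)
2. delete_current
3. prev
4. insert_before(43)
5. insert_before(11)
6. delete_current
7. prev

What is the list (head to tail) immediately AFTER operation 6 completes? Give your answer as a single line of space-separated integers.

Answer: 43 11 4 8 3 1 6

Derivation:
After 1 (insert_after(33)): list=[9, 33, 4, 8, 3, 1, 6] cursor@9
After 2 (delete_current): list=[33, 4, 8, 3, 1, 6] cursor@33
After 3 (prev): list=[33, 4, 8, 3, 1, 6] cursor@33
After 4 (insert_before(43)): list=[43, 33, 4, 8, 3, 1, 6] cursor@33
After 5 (insert_before(11)): list=[43, 11, 33, 4, 8, 3, 1, 6] cursor@33
After 6 (delete_current): list=[43, 11, 4, 8, 3, 1, 6] cursor@4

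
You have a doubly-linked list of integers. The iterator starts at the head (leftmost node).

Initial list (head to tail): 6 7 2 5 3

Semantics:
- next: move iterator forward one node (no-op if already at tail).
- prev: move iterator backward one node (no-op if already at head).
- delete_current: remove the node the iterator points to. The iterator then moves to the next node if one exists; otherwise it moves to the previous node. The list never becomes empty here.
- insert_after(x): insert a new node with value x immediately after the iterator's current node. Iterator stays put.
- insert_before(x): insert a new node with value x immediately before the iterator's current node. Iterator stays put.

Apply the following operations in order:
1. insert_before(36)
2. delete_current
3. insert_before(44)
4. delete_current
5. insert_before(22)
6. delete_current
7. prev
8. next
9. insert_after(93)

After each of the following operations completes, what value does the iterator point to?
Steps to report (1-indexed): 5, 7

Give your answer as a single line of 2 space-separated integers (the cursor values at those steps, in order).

After 1 (insert_before(36)): list=[36, 6, 7, 2, 5, 3] cursor@6
After 2 (delete_current): list=[36, 7, 2, 5, 3] cursor@7
After 3 (insert_before(44)): list=[36, 44, 7, 2, 5, 3] cursor@7
After 4 (delete_current): list=[36, 44, 2, 5, 3] cursor@2
After 5 (insert_before(22)): list=[36, 44, 22, 2, 5, 3] cursor@2
After 6 (delete_current): list=[36, 44, 22, 5, 3] cursor@5
After 7 (prev): list=[36, 44, 22, 5, 3] cursor@22
After 8 (next): list=[36, 44, 22, 5, 3] cursor@5
After 9 (insert_after(93)): list=[36, 44, 22, 5, 93, 3] cursor@5

Answer: 2 22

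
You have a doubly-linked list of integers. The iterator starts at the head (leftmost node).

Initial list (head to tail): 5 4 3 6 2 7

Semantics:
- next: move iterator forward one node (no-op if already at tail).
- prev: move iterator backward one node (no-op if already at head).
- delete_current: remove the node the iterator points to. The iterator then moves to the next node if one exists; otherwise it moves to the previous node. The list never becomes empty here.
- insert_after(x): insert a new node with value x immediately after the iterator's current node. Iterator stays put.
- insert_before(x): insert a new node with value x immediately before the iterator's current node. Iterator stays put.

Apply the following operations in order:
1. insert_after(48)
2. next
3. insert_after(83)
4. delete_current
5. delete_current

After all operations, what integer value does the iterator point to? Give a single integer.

After 1 (insert_after(48)): list=[5, 48, 4, 3, 6, 2, 7] cursor@5
After 2 (next): list=[5, 48, 4, 3, 6, 2, 7] cursor@48
After 3 (insert_after(83)): list=[5, 48, 83, 4, 3, 6, 2, 7] cursor@48
After 4 (delete_current): list=[5, 83, 4, 3, 6, 2, 7] cursor@83
After 5 (delete_current): list=[5, 4, 3, 6, 2, 7] cursor@4

Answer: 4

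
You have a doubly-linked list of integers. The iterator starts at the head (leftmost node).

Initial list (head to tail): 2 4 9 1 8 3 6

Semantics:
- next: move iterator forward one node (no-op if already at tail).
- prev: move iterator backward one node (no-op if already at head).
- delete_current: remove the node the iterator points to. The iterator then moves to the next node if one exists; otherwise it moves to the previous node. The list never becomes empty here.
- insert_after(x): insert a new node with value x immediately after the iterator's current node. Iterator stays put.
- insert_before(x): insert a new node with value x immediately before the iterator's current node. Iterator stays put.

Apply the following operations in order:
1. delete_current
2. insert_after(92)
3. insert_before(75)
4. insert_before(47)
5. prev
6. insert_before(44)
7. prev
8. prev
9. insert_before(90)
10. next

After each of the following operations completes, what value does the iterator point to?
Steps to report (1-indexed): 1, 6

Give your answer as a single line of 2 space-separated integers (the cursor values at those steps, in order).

After 1 (delete_current): list=[4, 9, 1, 8, 3, 6] cursor@4
After 2 (insert_after(92)): list=[4, 92, 9, 1, 8, 3, 6] cursor@4
After 3 (insert_before(75)): list=[75, 4, 92, 9, 1, 8, 3, 6] cursor@4
After 4 (insert_before(47)): list=[75, 47, 4, 92, 9, 1, 8, 3, 6] cursor@4
After 5 (prev): list=[75, 47, 4, 92, 9, 1, 8, 3, 6] cursor@47
After 6 (insert_before(44)): list=[75, 44, 47, 4, 92, 9, 1, 8, 3, 6] cursor@47
After 7 (prev): list=[75, 44, 47, 4, 92, 9, 1, 8, 3, 6] cursor@44
After 8 (prev): list=[75, 44, 47, 4, 92, 9, 1, 8, 3, 6] cursor@75
After 9 (insert_before(90)): list=[90, 75, 44, 47, 4, 92, 9, 1, 8, 3, 6] cursor@75
After 10 (next): list=[90, 75, 44, 47, 4, 92, 9, 1, 8, 3, 6] cursor@44

Answer: 4 47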